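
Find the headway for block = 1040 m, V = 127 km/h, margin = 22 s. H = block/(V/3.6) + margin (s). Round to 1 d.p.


V = 127 / 3.6 = 35.2778 m/s
Block traversal time = 1040 / 35.2778 = 29.4803 s
Headway = 29.4803 + 22
Headway = 51.5 s

51.5


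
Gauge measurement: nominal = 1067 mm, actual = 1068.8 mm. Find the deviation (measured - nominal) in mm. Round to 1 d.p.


Deviation = measured - nominal
Deviation = 1068.8 - 1067
Deviation = 1.8 mm

1.8


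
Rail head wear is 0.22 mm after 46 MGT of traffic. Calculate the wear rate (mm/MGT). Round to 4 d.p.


Wear rate = total wear / cumulative tonnage
Rate = 0.22 / 46
Rate = 0.0048 mm/MGT

0.0048


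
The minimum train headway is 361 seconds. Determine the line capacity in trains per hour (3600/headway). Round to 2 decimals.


Capacity = 3600 / headway
Capacity = 3600 / 361
Capacity = 9.97 trains/hour

9.97


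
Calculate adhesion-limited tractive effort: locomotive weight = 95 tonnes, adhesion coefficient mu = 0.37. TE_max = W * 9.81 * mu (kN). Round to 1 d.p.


TE_max = W * g * mu
TE_max = 95 * 9.81 * 0.37
TE_max = 931.95 * 0.37
TE_max = 344.8 kN

344.8


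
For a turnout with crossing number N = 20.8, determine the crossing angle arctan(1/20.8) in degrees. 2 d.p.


1/N = 1/20.8 = 0.048077
angle = arctan(0.048077) = 0.04804 rad
angle = 0.04804 * 180/pi = 2.75 degrees

2.75


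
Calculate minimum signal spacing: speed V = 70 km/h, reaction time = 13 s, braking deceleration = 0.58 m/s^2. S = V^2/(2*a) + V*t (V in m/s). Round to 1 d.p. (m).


V = 70 / 3.6 = 19.4444 m/s
Braking distance = 19.4444^2 / (2*0.58) = 325.9366 m
Sighting distance = 19.4444 * 13 = 252.7778 m
S = 325.9366 + 252.7778 = 578.7 m

578.7


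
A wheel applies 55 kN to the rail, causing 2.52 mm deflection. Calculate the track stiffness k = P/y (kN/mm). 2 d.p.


Track stiffness k = P / y
k = 55 / 2.52
k = 21.83 kN/mm

21.83


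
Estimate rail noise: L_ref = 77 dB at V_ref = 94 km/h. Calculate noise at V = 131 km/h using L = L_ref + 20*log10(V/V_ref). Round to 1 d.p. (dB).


V/V_ref = 131 / 94 = 1.393617
log10(1.393617) = 0.144143
20 * 0.144143 = 2.8829
L = 77 + 2.8829 = 79.9 dB

79.9


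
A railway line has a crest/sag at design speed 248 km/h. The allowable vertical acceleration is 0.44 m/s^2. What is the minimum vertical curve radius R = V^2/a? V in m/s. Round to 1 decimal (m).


Convert speed: V = 248 / 3.6 = 68.8889 m/s
V^2 = 4745.679 m^2/s^2
R_v = 4745.679 / 0.44
R_v = 10785.6 m

10785.6


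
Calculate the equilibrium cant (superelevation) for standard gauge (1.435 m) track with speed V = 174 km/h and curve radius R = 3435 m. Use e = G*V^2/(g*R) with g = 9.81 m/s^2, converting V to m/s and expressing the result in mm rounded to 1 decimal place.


Convert speed: V = 174 / 3.6 = 48.3333 m/s
Apply formula: e = 1.435 * 48.3333^2 / (9.81 * 3435)
e = 1.435 * 2336.1111 / 33697.35
e = 0.099483 m = 99.5 mm

99.5


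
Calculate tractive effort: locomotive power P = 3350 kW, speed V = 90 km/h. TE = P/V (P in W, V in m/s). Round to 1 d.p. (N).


Convert: P = 3350 kW = 3350000 W
V = 90 / 3.6 = 25.0 m/s
TE = 3350000 / 25.0
TE = 134000.0 N

134000.0


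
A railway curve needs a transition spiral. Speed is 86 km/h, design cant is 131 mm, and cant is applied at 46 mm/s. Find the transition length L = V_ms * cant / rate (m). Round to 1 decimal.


Convert speed: V = 86 / 3.6 = 23.8889 m/s
L = 23.8889 * 131 / 46
L = 3129.4444 / 46
L = 68.0 m

68.0


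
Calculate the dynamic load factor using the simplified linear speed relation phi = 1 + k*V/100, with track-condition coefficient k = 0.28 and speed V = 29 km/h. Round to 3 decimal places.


phi = 1 + k * V / 100
phi = 1 + 0.28 * 29 / 100
phi = 1 + 0.0812
phi = 1.081

1.081


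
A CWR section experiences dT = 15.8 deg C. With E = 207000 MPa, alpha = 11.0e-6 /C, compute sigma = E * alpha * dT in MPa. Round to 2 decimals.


sigma = E * alpha * dT
sigma = 207000 * 11.0e-6 * 15.8
sigma = 2.277 * 15.8
sigma = 35.98 MPa

35.98


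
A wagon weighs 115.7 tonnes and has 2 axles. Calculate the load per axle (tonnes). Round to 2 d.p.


Load per axle = total weight / number of axles
Load = 115.7 / 2
Load = 57.85 tonnes

57.85


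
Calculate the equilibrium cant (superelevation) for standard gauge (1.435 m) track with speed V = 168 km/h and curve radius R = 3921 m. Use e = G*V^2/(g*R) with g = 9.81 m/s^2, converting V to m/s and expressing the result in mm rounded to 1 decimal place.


Convert speed: V = 168 / 3.6 = 46.6667 m/s
Apply formula: e = 1.435 * 46.6667^2 / (9.81 * 3921)
e = 1.435 * 2177.7778 / 38465.01
e = 0.081246 m = 81.2 mm

81.2


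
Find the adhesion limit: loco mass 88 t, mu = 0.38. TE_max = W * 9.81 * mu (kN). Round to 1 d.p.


TE_max = W * g * mu
TE_max = 88 * 9.81 * 0.38
TE_max = 863.28 * 0.38
TE_max = 328.0 kN

328.0


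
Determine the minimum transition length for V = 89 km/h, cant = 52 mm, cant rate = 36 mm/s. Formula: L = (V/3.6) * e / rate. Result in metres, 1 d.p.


Convert speed: V = 89 / 3.6 = 24.7222 m/s
L = 24.7222 * 52 / 36
L = 1285.5556 / 36
L = 35.7 m

35.7


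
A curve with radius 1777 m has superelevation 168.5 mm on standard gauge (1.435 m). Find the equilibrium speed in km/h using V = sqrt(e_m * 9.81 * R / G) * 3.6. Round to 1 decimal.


Convert cant: e = 168.5 mm = 0.1685 m
V_ms = sqrt(0.1685 * 9.81 * 1777 / 1.435)
V_ms = sqrt(2046.936826) = 45.2431 m/s
V = 45.2431 * 3.6 = 162.9 km/h

162.9


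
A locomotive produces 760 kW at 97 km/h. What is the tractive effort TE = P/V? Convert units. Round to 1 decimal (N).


Convert: P = 760 kW = 760000 W
V = 97 / 3.6 = 26.9444 m/s
TE = 760000 / 26.9444
TE = 28206.2 N

28206.2


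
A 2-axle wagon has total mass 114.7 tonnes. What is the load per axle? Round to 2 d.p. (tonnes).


Load per axle = total weight / number of axles
Load = 114.7 / 2
Load = 57.35 tonnes

57.35


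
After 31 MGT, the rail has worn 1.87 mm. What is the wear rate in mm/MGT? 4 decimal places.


Wear rate = total wear / cumulative tonnage
Rate = 1.87 / 31
Rate = 0.0603 mm/MGT

0.0603


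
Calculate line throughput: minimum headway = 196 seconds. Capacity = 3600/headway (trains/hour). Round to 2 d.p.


Capacity = 3600 / headway
Capacity = 3600 / 196
Capacity = 18.37 trains/hour

18.37


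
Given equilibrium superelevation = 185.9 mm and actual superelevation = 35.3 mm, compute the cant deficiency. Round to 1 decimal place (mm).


Cant deficiency = equilibrium cant - actual cant
CD = 185.9 - 35.3
CD = 150.6 mm

150.6


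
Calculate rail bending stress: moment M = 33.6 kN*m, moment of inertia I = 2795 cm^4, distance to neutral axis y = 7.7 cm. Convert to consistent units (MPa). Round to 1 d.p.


Convert units:
M = 33.6 kN*m = 33600000 N*mm
y = 7.7 cm = 77 mm
I = 2795 cm^4 = 27950000 mm^4
sigma = 33600000 * 77 / 27950000
sigma = 92.6 MPa

92.6


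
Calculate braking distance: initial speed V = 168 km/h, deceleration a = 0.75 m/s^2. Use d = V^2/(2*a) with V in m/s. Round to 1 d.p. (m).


Convert speed: V = 168 / 3.6 = 46.6667 m/s
V^2 = 2177.7778
d = 2177.7778 / (2 * 0.75)
d = 2177.7778 / 1.5
d = 1451.9 m

1451.9


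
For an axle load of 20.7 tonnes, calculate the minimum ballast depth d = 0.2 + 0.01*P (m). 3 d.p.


d = 0.2 + 0.01 * 20.7
d = 0.2 + 0.207
d = 0.407 m

0.407


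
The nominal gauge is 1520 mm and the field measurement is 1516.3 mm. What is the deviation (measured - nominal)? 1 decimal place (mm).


Deviation = measured - nominal
Deviation = 1516.3 - 1520
Deviation = -3.7 mm

-3.7


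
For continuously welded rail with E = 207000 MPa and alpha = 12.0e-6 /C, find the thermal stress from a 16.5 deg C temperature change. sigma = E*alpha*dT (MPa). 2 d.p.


sigma = E * alpha * dT
sigma = 207000 * 12.0e-6 * 16.5
sigma = 2.484 * 16.5
sigma = 40.99 MPa

40.99


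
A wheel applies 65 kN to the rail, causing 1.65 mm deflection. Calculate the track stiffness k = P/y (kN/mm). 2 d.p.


Track stiffness k = P / y
k = 65 / 1.65
k = 39.39 kN/mm

39.39


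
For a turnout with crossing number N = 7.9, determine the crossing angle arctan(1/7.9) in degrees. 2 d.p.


1/N = 1/7.9 = 0.126582
angle = arctan(0.126582) = 0.125913 rad
angle = 0.125913 * 180/pi = 7.21 degrees

7.21


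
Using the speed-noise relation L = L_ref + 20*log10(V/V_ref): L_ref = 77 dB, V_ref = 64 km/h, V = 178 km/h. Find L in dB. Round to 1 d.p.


V/V_ref = 178 / 64 = 2.78125
log10(2.78125) = 0.44424
20 * 0.44424 = 8.8848
L = 77 + 8.8848 = 85.9 dB

85.9


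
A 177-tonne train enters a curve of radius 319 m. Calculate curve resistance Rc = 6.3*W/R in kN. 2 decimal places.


Rc = 6.3 * W / R
Rc = 6.3 * 177 / 319
Rc = 1115.1 / 319
Rc = 3.50 kN

3.50


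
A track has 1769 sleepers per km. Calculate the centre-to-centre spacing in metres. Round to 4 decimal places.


Spacing = 1000 m / number of sleepers
Spacing = 1000 / 1769
Spacing = 0.5653 m

0.5653


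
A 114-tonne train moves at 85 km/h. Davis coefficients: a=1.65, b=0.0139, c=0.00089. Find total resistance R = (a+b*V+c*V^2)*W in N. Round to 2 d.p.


b*V = 0.0139 * 85 = 1.1815
c*V^2 = 0.00089 * 7225 = 6.43025
R_per_t = 1.65 + 1.1815 + 6.43025 = 9.26175 N/t
R_total = 9.26175 * 114 = 1055.84 N

1055.84


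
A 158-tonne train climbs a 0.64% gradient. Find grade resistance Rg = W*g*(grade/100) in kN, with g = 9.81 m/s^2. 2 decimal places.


Rg = W * 9.81 * grade / 100
Rg = 158 * 9.81 * 0.64 / 100
Rg = 1549.98 * 0.0064
Rg = 9.92 kN

9.92


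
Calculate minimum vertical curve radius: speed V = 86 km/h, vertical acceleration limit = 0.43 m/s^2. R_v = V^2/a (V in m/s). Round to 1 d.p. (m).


Convert speed: V = 86 / 3.6 = 23.8889 m/s
V^2 = 570.679 m^2/s^2
R_v = 570.679 / 0.43
R_v = 1327.2 m

1327.2


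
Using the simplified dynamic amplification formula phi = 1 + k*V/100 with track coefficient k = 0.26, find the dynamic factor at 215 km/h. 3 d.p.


phi = 1 + k * V / 100
phi = 1 + 0.26 * 215 / 100
phi = 1 + 0.559
phi = 1.559

1.559


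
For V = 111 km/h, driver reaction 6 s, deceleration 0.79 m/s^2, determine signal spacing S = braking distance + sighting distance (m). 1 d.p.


V = 111 / 3.6 = 30.8333 m/s
Braking distance = 30.8333^2 / (2*0.79) = 601.7053 m
Sighting distance = 30.8333 * 6 = 185.0 m
S = 601.7053 + 185.0 = 786.7 m

786.7


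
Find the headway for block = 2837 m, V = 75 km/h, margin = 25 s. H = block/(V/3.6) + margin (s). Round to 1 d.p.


V = 75 / 3.6 = 20.8333 m/s
Block traversal time = 2837 / 20.8333 = 136.176 s
Headway = 136.176 + 25
Headway = 161.2 s

161.2


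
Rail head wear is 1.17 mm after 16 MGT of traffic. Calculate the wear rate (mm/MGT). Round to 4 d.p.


Wear rate = total wear / cumulative tonnage
Rate = 1.17 / 16
Rate = 0.0731 mm/MGT

0.0731


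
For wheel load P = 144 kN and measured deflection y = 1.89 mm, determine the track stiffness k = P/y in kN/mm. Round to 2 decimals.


Track stiffness k = P / y
k = 144 / 1.89
k = 76.19 kN/mm

76.19


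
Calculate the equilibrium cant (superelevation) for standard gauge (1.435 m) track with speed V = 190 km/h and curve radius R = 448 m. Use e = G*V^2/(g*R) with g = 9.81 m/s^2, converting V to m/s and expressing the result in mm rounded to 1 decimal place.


Convert speed: V = 190 / 3.6 = 52.7778 m/s
Apply formula: e = 1.435 * 52.7778^2 / (9.81 * 448)
e = 1.435 * 2785.4938 / 4394.88
e = 0.909509 m = 909.5 mm

909.5


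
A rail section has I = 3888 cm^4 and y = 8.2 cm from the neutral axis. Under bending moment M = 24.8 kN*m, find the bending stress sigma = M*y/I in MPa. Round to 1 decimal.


Convert units:
M = 24.8 kN*m = 24800000 N*mm
y = 8.2 cm = 82 mm
I = 3888 cm^4 = 38880000 mm^4
sigma = 24800000 * 82 / 38880000
sigma = 52.3 MPa

52.3


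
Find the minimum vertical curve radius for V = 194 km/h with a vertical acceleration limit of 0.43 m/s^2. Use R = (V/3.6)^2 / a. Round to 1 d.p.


Convert speed: V = 194 / 3.6 = 53.8889 m/s
V^2 = 2904.0123 m^2/s^2
R_v = 2904.0123 / 0.43
R_v = 6753.5 m

6753.5


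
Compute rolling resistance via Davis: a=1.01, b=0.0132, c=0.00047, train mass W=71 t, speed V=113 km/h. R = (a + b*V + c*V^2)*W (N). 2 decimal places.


b*V = 0.0132 * 113 = 1.4916
c*V^2 = 0.00047 * 12769 = 6.00143
R_per_t = 1.01 + 1.4916 + 6.00143 = 8.50303 N/t
R_total = 8.50303 * 71 = 603.72 N

603.72


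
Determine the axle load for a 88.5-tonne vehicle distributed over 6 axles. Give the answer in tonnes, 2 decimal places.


Load per axle = total weight / number of axles
Load = 88.5 / 6
Load = 14.75 tonnes

14.75


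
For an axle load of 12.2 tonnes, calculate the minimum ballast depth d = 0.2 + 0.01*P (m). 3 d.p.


d = 0.2 + 0.01 * 12.2
d = 0.2 + 0.122
d = 0.322 m

0.322


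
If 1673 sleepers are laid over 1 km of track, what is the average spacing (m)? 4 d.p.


Spacing = 1000 m / number of sleepers
Spacing = 1000 / 1673
Spacing = 0.5977 m

0.5977


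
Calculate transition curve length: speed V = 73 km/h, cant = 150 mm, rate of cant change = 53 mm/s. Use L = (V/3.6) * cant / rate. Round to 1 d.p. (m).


Convert speed: V = 73 / 3.6 = 20.2778 m/s
L = 20.2778 * 150 / 53
L = 3041.6667 / 53
L = 57.4 m

57.4


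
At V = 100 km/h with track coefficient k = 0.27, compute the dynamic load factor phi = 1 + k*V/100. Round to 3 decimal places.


phi = 1 + k * V / 100
phi = 1 + 0.27 * 100 / 100
phi = 1 + 0.27
phi = 1.270

1.270


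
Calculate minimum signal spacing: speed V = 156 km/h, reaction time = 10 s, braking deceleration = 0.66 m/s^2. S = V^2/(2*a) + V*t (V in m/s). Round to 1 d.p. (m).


V = 156 / 3.6 = 43.3333 m/s
Braking distance = 43.3333^2 / (2*0.66) = 1422.5589 m
Sighting distance = 43.3333 * 10 = 433.3333 m
S = 1422.5589 + 433.3333 = 1855.9 m

1855.9


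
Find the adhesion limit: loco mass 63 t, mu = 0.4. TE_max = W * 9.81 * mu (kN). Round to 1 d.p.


TE_max = W * g * mu
TE_max = 63 * 9.81 * 0.4
TE_max = 618.03 * 0.4
TE_max = 247.2 kN

247.2


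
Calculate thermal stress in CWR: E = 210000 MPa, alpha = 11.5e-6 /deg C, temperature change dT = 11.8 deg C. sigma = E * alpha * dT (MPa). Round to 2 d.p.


sigma = E * alpha * dT
sigma = 210000 * 11.5e-6 * 11.8
sigma = 2.415 * 11.8
sigma = 28.50 MPa

28.50


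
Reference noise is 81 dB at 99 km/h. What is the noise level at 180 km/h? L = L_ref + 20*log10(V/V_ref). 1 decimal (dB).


V/V_ref = 180 / 99 = 1.818182
log10(1.818182) = 0.259637
20 * 0.259637 = 5.1927
L = 81 + 5.1927 = 86.2 dB

86.2


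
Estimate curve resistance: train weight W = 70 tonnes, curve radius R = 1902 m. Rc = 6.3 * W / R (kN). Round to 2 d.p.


Rc = 6.3 * W / R
Rc = 6.3 * 70 / 1902
Rc = 441.0 / 1902
Rc = 0.23 kN

0.23


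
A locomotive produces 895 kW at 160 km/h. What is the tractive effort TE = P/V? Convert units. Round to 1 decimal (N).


Convert: P = 895 kW = 895000 W
V = 160 / 3.6 = 44.4444 m/s
TE = 895000 / 44.4444
TE = 20137.5 N

20137.5


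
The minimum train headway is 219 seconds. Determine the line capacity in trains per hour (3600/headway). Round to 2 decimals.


Capacity = 3600 / headway
Capacity = 3600 / 219
Capacity = 16.44 trains/hour

16.44


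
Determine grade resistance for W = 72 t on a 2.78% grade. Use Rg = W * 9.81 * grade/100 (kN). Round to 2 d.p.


Rg = W * 9.81 * grade / 100
Rg = 72 * 9.81 * 2.78 / 100
Rg = 706.32 * 0.0278
Rg = 19.64 kN

19.64


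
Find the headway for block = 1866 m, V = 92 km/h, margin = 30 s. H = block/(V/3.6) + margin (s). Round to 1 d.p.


V = 92 / 3.6 = 25.5556 m/s
Block traversal time = 1866 / 25.5556 = 73.0174 s
Headway = 73.0174 + 30
Headway = 103.0 s

103.0


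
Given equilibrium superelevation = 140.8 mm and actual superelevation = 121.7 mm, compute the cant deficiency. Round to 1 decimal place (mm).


Cant deficiency = equilibrium cant - actual cant
CD = 140.8 - 121.7
CD = 19.1 mm

19.1


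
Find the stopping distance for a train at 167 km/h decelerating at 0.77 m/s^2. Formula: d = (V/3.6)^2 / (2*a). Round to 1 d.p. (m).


Convert speed: V = 167 / 3.6 = 46.3889 m/s
V^2 = 2151.929
d = 2151.929 / (2 * 0.77)
d = 2151.929 / 1.54
d = 1397.4 m

1397.4


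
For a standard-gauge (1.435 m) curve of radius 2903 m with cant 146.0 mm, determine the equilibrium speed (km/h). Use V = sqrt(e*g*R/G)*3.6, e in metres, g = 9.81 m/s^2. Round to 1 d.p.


Convert cant: e = 146.0 mm = 0.1460 m
V_ms = sqrt(0.1460 * 9.81 * 2903 / 1.435)
V_ms = sqrt(2897.45699) = 53.828 m/s
V = 53.828 * 3.6 = 193.8 km/h

193.8


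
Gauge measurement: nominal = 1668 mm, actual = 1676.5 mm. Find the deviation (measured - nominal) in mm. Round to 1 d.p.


Deviation = measured - nominal
Deviation = 1676.5 - 1668
Deviation = 8.5 mm

8.5


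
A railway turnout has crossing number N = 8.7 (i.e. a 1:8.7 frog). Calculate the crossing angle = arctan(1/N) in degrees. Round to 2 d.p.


1/N = 1/8.7 = 0.114943
angle = arctan(0.114943) = 0.11444 rad
angle = 0.11444 * 180/pi = 6.56 degrees

6.56


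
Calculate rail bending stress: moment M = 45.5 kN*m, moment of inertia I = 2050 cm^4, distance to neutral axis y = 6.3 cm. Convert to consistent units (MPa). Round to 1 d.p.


Convert units:
M = 45.5 kN*m = 45500000 N*mm
y = 6.3 cm = 63 mm
I = 2050 cm^4 = 20500000 mm^4
sigma = 45500000 * 63 / 20500000
sigma = 139.8 MPa

139.8


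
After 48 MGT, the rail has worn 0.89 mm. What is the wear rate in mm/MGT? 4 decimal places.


Wear rate = total wear / cumulative tonnage
Rate = 0.89 / 48
Rate = 0.0185 mm/MGT

0.0185


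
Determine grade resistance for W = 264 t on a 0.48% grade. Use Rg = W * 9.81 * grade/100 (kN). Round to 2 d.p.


Rg = W * 9.81 * grade / 100
Rg = 264 * 9.81 * 0.48 / 100
Rg = 2589.84 * 0.0048
Rg = 12.43 kN

12.43


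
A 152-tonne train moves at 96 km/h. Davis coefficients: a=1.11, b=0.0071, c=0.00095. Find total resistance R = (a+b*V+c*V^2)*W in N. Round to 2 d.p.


b*V = 0.0071 * 96 = 0.6816
c*V^2 = 0.00095 * 9216 = 8.7552
R_per_t = 1.11 + 0.6816 + 8.7552 = 10.5468 N/t
R_total = 10.5468 * 152 = 1603.11 N

1603.11


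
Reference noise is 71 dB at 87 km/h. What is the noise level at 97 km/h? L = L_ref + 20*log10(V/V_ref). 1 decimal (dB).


V/V_ref = 97 / 87 = 1.114943
log10(1.114943) = 0.047252
20 * 0.047252 = 0.945
L = 71 + 0.945 = 71.9 dB

71.9


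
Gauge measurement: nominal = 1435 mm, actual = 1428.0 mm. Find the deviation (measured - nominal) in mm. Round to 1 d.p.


Deviation = measured - nominal
Deviation = 1428.0 - 1435
Deviation = -7.0 mm

-7.0


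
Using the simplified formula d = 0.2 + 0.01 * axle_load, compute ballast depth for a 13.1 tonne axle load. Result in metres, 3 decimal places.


d = 0.2 + 0.01 * 13.1
d = 0.2 + 0.131
d = 0.331 m

0.331


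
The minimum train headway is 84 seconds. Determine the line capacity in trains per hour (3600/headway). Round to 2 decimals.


Capacity = 3600 / headway
Capacity = 3600 / 84
Capacity = 42.86 trains/hour

42.86


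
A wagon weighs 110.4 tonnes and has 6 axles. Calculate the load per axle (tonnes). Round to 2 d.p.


Load per axle = total weight / number of axles
Load = 110.4 / 6
Load = 18.40 tonnes

18.40


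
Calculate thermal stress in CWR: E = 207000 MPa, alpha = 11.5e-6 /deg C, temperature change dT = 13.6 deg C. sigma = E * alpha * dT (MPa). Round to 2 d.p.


sigma = E * alpha * dT
sigma = 207000 * 11.5e-6 * 13.6
sigma = 2.3805 * 13.6
sigma = 32.37 MPa

32.37


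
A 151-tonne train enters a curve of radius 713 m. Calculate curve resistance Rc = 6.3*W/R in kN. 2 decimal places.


Rc = 6.3 * W / R
Rc = 6.3 * 151 / 713
Rc = 951.3 / 713
Rc = 1.33 kN

1.33


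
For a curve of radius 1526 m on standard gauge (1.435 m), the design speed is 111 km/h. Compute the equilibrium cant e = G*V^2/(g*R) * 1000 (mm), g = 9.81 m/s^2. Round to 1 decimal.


Convert speed: V = 111 / 3.6 = 30.8333 m/s
Apply formula: e = 1.435 * 30.8333^2 / (9.81 * 1526)
e = 1.435 * 950.6944 / 14970.06
e = 0.091132 m = 91.1 mm

91.1


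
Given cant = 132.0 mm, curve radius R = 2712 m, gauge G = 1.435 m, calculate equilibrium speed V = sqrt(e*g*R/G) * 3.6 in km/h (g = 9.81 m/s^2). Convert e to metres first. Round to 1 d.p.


Convert cant: e = 132.0 mm = 0.1320 m
V_ms = sqrt(0.1320 * 9.81 * 2712 / 1.435)
V_ms = sqrt(2447.263443) = 49.4698 m/s
V = 49.4698 * 3.6 = 178.1 km/h

178.1


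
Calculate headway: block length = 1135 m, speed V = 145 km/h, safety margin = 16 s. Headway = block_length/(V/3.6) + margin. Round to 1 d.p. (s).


V = 145 / 3.6 = 40.2778 m/s
Block traversal time = 1135 / 40.2778 = 28.1793 s
Headway = 28.1793 + 16
Headway = 44.2 s

44.2


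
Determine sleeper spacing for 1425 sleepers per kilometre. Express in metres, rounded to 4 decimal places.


Spacing = 1000 m / number of sleepers
Spacing = 1000 / 1425
Spacing = 0.7018 m

0.7018


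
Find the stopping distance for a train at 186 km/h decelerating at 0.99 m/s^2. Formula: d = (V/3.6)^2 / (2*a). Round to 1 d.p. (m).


Convert speed: V = 186 / 3.6 = 51.6667 m/s
V^2 = 2669.4444
d = 2669.4444 / (2 * 0.99)
d = 2669.4444 / 1.98
d = 1348.2 m

1348.2


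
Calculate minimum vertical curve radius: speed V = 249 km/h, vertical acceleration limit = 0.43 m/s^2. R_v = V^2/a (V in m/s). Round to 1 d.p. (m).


Convert speed: V = 249 / 3.6 = 69.1667 m/s
V^2 = 4784.0278 m^2/s^2
R_v = 4784.0278 / 0.43
R_v = 11125.6 m

11125.6


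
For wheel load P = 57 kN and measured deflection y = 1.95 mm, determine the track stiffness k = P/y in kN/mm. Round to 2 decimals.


Track stiffness k = P / y
k = 57 / 1.95
k = 29.23 kN/mm

29.23


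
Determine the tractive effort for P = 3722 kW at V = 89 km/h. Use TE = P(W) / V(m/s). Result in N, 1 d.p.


Convert: P = 3722 kW = 3722000 W
V = 89 / 3.6 = 24.7222 m/s
TE = 3722000 / 24.7222
TE = 150552.8 N

150552.8


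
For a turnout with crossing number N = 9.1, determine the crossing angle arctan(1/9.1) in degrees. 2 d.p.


1/N = 1/9.1 = 0.10989
angle = arctan(0.10989) = 0.109451 rad
angle = 0.109451 * 180/pi = 6.27 degrees

6.27


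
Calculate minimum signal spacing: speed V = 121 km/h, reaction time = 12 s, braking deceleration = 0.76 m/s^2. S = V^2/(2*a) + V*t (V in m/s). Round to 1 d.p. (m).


V = 121 / 3.6 = 33.6111 m/s
Braking distance = 33.6111^2 / (2*0.76) = 743.2282 m
Sighting distance = 33.6111 * 12 = 403.3333 m
S = 743.2282 + 403.3333 = 1146.6 m

1146.6


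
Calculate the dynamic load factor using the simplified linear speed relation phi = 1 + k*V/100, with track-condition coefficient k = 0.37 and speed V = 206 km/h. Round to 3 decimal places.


phi = 1 + k * V / 100
phi = 1 + 0.37 * 206 / 100
phi = 1 + 0.7622
phi = 1.762

1.762


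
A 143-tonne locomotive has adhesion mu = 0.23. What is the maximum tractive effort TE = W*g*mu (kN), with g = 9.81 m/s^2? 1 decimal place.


TE_max = W * g * mu
TE_max = 143 * 9.81 * 0.23
TE_max = 1402.83 * 0.23
TE_max = 322.7 kN

322.7


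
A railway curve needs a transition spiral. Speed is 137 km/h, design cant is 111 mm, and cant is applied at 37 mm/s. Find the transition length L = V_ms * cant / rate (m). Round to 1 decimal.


Convert speed: V = 137 / 3.6 = 38.0556 m/s
L = 38.0556 * 111 / 37
L = 4224.1667 / 37
L = 114.2 m

114.2


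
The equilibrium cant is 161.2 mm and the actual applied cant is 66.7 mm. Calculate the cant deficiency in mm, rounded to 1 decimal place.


Cant deficiency = equilibrium cant - actual cant
CD = 161.2 - 66.7
CD = 94.5 mm

94.5


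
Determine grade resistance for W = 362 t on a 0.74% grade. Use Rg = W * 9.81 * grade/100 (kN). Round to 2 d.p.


Rg = W * 9.81 * grade / 100
Rg = 362 * 9.81 * 0.74 / 100
Rg = 3551.22 * 0.0074
Rg = 26.28 kN

26.28


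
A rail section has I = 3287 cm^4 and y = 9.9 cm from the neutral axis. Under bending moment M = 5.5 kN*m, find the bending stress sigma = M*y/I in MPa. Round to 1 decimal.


Convert units:
M = 5.5 kN*m = 5500000 N*mm
y = 9.9 cm = 99 mm
I = 3287 cm^4 = 32870000 mm^4
sigma = 5500000 * 99 / 32870000
sigma = 16.6 MPa

16.6


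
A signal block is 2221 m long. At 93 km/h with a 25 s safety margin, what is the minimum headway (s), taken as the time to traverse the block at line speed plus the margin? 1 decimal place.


V = 93 / 3.6 = 25.8333 m/s
Block traversal time = 2221 / 25.8333 = 85.9742 s
Headway = 85.9742 + 25
Headway = 111.0 s

111.0


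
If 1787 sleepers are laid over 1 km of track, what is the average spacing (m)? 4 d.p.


Spacing = 1000 m / number of sleepers
Spacing = 1000 / 1787
Spacing = 0.5596 m

0.5596


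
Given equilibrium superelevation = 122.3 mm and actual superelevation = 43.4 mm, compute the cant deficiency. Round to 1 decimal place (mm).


Cant deficiency = equilibrium cant - actual cant
CD = 122.3 - 43.4
CD = 78.9 mm

78.9


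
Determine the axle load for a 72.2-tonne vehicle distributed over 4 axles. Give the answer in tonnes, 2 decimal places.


Load per axle = total weight / number of axles
Load = 72.2 / 4
Load = 18.05 tonnes

18.05


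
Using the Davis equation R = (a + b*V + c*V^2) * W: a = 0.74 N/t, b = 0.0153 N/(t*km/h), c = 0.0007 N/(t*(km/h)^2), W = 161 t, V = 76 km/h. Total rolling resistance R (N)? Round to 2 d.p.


b*V = 0.0153 * 76 = 1.1628
c*V^2 = 0.0007 * 5776 = 4.0432
R_per_t = 0.74 + 1.1628 + 4.0432 = 5.946 N/t
R_total = 5.946 * 161 = 957.31 N

957.31


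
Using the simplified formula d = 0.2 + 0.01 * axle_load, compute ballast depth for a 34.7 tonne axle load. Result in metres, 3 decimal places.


d = 0.2 + 0.01 * 34.7
d = 0.2 + 0.347
d = 0.547 m

0.547


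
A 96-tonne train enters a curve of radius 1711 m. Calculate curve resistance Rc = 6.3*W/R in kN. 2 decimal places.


Rc = 6.3 * W / R
Rc = 6.3 * 96 / 1711
Rc = 604.8 / 1711
Rc = 0.35 kN

0.35


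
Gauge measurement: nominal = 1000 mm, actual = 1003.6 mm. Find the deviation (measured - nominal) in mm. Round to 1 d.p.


Deviation = measured - nominal
Deviation = 1003.6 - 1000
Deviation = 3.6 mm

3.6


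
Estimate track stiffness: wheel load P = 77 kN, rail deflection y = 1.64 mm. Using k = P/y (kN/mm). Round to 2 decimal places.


Track stiffness k = P / y
k = 77 / 1.64
k = 46.95 kN/mm

46.95


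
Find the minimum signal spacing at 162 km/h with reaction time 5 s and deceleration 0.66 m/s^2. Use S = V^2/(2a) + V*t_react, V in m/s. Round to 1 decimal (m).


V = 162 / 3.6 = 45.0 m/s
Braking distance = 45.0^2 / (2*0.66) = 1534.0909 m
Sighting distance = 45.0 * 5 = 225.0 m
S = 1534.0909 + 225.0 = 1759.1 m

1759.1


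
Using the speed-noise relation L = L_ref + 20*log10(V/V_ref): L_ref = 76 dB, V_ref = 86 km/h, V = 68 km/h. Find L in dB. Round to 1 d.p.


V/V_ref = 68 / 86 = 0.790698
log10(0.790698) = -0.10199
20 * -0.10199 = -2.0398
L = 76 + -2.0398 = 74.0 dB

74.0


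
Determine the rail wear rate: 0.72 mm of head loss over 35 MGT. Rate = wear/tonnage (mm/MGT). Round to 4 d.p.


Wear rate = total wear / cumulative tonnage
Rate = 0.72 / 35
Rate = 0.0206 mm/MGT

0.0206


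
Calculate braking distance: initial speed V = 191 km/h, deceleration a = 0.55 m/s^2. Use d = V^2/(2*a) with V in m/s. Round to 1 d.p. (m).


Convert speed: V = 191 / 3.6 = 53.0556 m/s
V^2 = 2814.892
d = 2814.892 / (2 * 0.55)
d = 2814.892 / 1.1
d = 2559.0 m

2559.0


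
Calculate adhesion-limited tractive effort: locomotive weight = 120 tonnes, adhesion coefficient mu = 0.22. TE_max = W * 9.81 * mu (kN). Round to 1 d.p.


TE_max = W * g * mu
TE_max = 120 * 9.81 * 0.22
TE_max = 1177.2 * 0.22
TE_max = 259.0 kN

259.0


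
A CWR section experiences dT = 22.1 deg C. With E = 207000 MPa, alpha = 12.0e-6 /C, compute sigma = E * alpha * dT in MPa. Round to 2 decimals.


sigma = E * alpha * dT
sigma = 207000 * 12.0e-6 * 22.1
sigma = 2.484 * 22.1
sigma = 54.90 MPa

54.90


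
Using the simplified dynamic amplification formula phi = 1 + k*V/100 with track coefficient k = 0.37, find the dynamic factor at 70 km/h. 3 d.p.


phi = 1 + k * V / 100
phi = 1 + 0.37 * 70 / 100
phi = 1 + 0.259
phi = 1.259

1.259


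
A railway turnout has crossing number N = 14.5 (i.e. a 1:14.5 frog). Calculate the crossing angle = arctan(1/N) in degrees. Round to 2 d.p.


1/N = 1/14.5 = 0.068966
angle = arctan(0.068966) = 0.068856 rad
angle = 0.068856 * 180/pi = 3.95 degrees

3.95


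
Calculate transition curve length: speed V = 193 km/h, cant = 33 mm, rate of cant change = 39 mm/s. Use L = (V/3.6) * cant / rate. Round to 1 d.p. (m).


Convert speed: V = 193 / 3.6 = 53.6111 m/s
L = 53.6111 * 33 / 39
L = 1769.1667 / 39
L = 45.4 m

45.4


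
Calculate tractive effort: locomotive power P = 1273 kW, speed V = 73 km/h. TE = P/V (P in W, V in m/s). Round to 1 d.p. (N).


Convert: P = 1273 kW = 1273000 W
V = 73 / 3.6 = 20.2778 m/s
TE = 1273000 / 20.2778
TE = 62778.1 N

62778.1


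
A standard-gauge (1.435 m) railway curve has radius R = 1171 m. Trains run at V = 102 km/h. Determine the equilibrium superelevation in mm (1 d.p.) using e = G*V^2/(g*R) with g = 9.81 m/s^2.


Convert speed: V = 102 / 3.6 = 28.3333 m/s
Apply formula: e = 1.435 * 28.3333^2 / (9.81 * 1171)
e = 1.435 * 802.7778 / 11487.51
e = 0.100282 m = 100.3 mm

100.3


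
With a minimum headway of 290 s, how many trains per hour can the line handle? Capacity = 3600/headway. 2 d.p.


Capacity = 3600 / headway
Capacity = 3600 / 290
Capacity = 12.41 trains/hour

12.41


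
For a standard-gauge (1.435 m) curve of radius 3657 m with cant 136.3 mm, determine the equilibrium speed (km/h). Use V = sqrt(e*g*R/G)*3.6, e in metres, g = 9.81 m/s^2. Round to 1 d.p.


Convert cant: e = 136.3 mm = 0.1363 m
V_ms = sqrt(0.1363 * 9.81 * 3657 / 1.435)
V_ms = sqrt(3407.516147) = 58.3739 m/s
V = 58.3739 * 3.6 = 210.1 km/h

210.1


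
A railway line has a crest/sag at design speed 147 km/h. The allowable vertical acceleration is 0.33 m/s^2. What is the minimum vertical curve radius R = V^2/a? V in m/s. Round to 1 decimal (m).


Convert speed: V = 147 / 3.6 = 40.8333 m/s
V^2 = 1667.3611 m^2/s^2
R_v = 1667.3611 / 0.33
R_v = 5052.6 m

5052.6


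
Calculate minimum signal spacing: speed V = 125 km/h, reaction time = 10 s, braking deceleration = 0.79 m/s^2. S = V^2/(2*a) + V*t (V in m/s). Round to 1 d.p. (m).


V = 125 / 3.6 = 34.7222 m/s
Braking distance = 34.7222^2 / (2*0.79) = 763.0587 m
Sighting distance = 34.7222 * 10 = 347.2222 m
S = 763.0587 + 347.2222 = 1110.3 m

1110.3


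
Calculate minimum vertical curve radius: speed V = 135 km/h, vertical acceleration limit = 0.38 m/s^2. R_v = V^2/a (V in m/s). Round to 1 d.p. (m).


Convert speed: V = 135 / 3.6 = 37.5 m/s
V^2 = 1406.25 m^2/s^2
R_v = 1406.25 / 0.38
R_v = 3700.7 m

3700.7


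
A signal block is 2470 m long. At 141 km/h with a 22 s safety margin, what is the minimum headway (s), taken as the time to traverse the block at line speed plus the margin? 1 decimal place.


V = 141 / 3.6 = 39.1667 m/s
Block traversal time = 2470 / 39.1667 = 63.0638 s
Headway = 63.0638 + 22
Headway = 85.1 s

85.1


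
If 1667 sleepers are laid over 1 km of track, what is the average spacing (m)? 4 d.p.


Spacing = 1000 m / number of sleepers
Spacing = 1000 / 1667
Spacing = 0.5999 m

0.5999


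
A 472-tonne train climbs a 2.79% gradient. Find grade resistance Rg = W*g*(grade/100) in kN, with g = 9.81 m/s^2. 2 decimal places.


Rg = W * 9.81 * grade / 100
Rg = 472 * 9.81 * 2.79 / 100
Rg = 4630.32 * 0.0279
Rg = 129.19 kN

129.19


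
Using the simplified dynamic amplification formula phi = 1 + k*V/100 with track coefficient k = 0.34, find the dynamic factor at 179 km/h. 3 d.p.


phi = 1 + k * V / 100
phi = 1 + 0.34 * 179 / 100
phi = 1 + 0.6086
phi = 1.609

1.609


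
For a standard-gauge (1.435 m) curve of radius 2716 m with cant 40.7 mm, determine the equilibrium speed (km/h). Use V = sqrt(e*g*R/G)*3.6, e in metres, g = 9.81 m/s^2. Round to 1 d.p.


Convert cant: e = 40.7 mm = 0.0407 m
V_ms = sqrt(0.0407 * 9.81 * 2716 / 1.435)
V_ms = sqrt(755.685834) = 27.4897 m/s
V = 27.4897 * 3.6 = 99.0 km/h

99.0


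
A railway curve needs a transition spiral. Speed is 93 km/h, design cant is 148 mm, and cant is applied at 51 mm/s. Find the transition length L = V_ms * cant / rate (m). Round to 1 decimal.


Convert speed: V = 93 / 3.6 = 25.8333 m/s
L = 25.8333 * 148 / 51
L = 3823.3333 / 51
L = 75.0 m

75.0


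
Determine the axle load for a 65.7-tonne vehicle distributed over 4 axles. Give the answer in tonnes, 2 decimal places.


Load per axle = total weight / number of axles
Load = 65.7 / 4
Load = 16.43 tonnes

16.43


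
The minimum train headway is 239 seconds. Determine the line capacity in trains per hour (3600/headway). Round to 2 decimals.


Capacity = 3600 / headway
Capacity = 3600 / 239
Capacity = 15.06 trains/hour

15.06


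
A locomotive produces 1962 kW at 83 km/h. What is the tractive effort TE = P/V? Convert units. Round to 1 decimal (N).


Convert: P = 1962 kW = 1962000 W
V = 83 / 3.6 = 23.0556 m/s
TE = 1962000 / 23.0556
TE = 85098.8 N

85098.8


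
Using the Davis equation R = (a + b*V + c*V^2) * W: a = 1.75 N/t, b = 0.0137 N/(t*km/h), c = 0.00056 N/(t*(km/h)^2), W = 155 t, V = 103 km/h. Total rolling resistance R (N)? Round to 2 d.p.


b*V = 0.0137 * 103 = 1.4111
c*V^2 = 0.00056 * 10609 = 5.94104
R_per_t = 1.75 + 1.4111 + 5.94104 = 9.10214 N/t
R_total = 9.10214 * 155 = 1410.83 N

1410.83


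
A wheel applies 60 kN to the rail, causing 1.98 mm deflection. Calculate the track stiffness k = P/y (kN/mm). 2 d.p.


Track stiffness k = P / y
k = 60 / 1.98
k = 30.30 kN/mm

30.30


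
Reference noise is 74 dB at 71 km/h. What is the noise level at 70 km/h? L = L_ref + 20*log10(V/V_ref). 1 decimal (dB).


V/V_ref = 70 / 71 = 0.985915
log10(0.985915) = -0.00616
20 * -0.00616 = -0.1232
L = 74 + -0.1232 = 73.9 dB

73.9


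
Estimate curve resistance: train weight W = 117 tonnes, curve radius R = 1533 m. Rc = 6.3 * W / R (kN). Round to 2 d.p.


Rc = 6.3 * W / R
Rc = 6.3 * 117 / 1533
Rc = 737.1 / 1533
Rc = 0.48 kN

0.48


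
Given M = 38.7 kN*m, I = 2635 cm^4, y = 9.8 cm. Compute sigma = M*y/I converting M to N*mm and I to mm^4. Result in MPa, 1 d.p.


Convert units:
M = 38.7 kN*m = 38700000 N*mm
y = 9.8 cm = 98 mm
I = 2635 cm^4 = 26350000 mm^4
sigma = 38700000 * 98 / 26350000
sigma = 143.9 MPa

143.9


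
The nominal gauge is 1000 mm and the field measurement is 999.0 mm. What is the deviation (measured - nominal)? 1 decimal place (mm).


Deviation = measured - nominal
Deviation = 999.0 - 1000
Deviation = -1.0 mm

-1.0


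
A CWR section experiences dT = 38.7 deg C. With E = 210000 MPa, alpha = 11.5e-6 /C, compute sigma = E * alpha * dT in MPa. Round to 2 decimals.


sigma = E * alpha * dT
sigma = 210000 * 11.5e-6 * 38.7
sigma = 2.415 * 38.7
sigma = 93.46 MPa

93.46


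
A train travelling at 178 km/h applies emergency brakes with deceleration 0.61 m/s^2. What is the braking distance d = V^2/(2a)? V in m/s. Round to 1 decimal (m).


Convert speed: V = 178 / 3.6 = 49.4444 m/s
V^2 = 2444.7531
d = 2444.7531 / (2 * 0.61)
d = 2444.7531 / 1.22
d = 2003.9 m

2003.9


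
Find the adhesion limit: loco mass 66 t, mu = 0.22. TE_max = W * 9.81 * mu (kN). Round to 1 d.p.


TE_max = W * g * mu
TE_max = 66 * 9.81 * 0.22
TE_max = 647.46 * 0.22
TE_max = 142.4 kN

142.4


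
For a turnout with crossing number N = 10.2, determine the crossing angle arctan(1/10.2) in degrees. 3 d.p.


1/N = 1/10.2 = 0.098039
angle = arctan(0.098039) = 0.097727 rad
angle = 0.097727 * 180/pi = 5.599 degrees

5.599


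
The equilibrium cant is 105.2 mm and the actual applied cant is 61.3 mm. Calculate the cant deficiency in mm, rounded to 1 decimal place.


Cant deficiency = equilibrium cant - actual cant
CD = 105.2 - 61.3
CD = 43.9 mm

43.9


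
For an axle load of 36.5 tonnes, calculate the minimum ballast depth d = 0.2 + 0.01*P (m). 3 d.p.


d = 0.2 + 0.01 * 36.5
d = 0.2 + 0.365
d = 0.565 m

0.565


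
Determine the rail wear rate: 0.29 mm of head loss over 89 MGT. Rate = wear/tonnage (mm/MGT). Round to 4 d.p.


Wear rate = total wear / cumulative tonnage
Rate = 0.29 / 89
Rate = 0.0033 mm/MGT

0.0033


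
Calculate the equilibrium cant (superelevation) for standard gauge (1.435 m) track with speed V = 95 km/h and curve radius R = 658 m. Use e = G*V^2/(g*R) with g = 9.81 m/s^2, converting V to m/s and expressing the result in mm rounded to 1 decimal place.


Convert speed: V = 95 / 3.6 = 26.3889 m/s
Apply formula: e = 1.435 * 26.3889^2 / (9.81 * 658)
e = 1.435 * 696.3735 / 6454.98
e = 0.15481 m = 154.8 mm

154.8


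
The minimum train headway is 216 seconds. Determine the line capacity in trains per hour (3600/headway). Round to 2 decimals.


Capacity = 3600 / headway
Capacity = 3600 / 216
Capacity = 16.67 trains/hour

16.67


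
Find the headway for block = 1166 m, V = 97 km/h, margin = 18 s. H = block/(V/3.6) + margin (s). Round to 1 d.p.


V = 97 / 3.6 = 26.9444 m/s
Block traversal time = 1166 / 26.9444 = 43.2742 s
Headway = 43.2742 + 18
Headway = 61.3 s

61.3


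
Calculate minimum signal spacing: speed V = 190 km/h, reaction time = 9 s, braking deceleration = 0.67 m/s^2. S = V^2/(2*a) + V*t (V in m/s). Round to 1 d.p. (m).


V = 190 / 3.6 = 52.7778 m/s
Braking distance = 52.7778^2 / (2*0.67) = 2078.7267 m
Sighting distance = 52.7778 * 9 = 475.0 m
S = 2078.7267 + 475.0 = 2553.7 m

2553.7


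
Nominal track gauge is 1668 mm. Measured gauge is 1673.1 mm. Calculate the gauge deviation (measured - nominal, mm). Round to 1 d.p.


Deviation = measured - nominal
Deviation = 1673.1 - 1668
Deviation = 5.1 mm

5.1


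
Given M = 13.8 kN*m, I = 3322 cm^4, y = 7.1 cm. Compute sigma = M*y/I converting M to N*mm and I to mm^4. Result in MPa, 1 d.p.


Convert units:
M = 13.8 kN*m = 13800000 N*mm
y = 7.1 cm = 71 mm
I = 3322 cm^4 = 33220000 mm^4
sigma = 13800000 * 71 / 33220000
sigma = 29.5 MPa

29.5


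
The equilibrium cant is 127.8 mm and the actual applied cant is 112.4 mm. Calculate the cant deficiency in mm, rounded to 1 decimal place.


Cant deficiency = equilibrium cant - actual cant
CD = 127.8 - 112.4
CD = 15.4 mm

15.4


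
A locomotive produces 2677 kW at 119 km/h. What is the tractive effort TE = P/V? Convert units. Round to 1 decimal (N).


Convert: P = 2677 kW = 2677000 W
V = 119 / 3.6 = 33.0556 m/s
TE = 2677000 / 33.0556
TE = 80984.9 N

80984.9


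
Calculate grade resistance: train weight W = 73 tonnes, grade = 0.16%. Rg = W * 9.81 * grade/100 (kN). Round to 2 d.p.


Rg = W * 9.81 * grade / 100
Rg = 73 * 9.81 * 0.16 / 100
Rg = 716.13 * 0.0016
Rg = 1.15 kN

1.15


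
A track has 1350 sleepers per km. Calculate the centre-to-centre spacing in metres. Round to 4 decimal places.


Spacing = 1000 m / number of sleepers
Spacing = 1000 / 1350
Spacing = 0.7407 m

0.7407


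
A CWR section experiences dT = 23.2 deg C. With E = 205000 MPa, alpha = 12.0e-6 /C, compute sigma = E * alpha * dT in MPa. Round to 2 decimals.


sigma = E * alpha * dT
sigma = 205000 * 12.0e-6 * 23.2
sigma = 2.46 * 23.2
sigma = 57.07 MPa

57.07


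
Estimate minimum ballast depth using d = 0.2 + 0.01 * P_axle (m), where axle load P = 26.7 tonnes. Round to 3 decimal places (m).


d = 0.2 + 0.01 * 26.7
d = 0.2 + 0.267
d = 0.467 m

0.467


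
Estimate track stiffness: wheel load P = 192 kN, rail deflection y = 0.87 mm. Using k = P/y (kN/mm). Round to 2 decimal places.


Track stiffness k = P / y
k = 192 / 0.87
k = 220.69 kN/mm

220.69


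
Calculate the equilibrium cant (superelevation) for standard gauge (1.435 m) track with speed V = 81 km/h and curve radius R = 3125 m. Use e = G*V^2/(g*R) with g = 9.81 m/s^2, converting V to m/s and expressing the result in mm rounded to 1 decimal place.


Convert speed: V = 81 / 3.6 = 22.5 m/s
Apply formula: e = 1.435 * 22.5^2 / (9.81 * 3125)
e = 1.435 * 506.25 / 30656.25
e = 0.023697 m = 23.7 mm

23.7
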